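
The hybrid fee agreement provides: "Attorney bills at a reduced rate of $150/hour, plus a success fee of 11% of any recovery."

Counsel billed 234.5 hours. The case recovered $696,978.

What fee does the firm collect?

Hourly: 234.5 × $150 = $35,175.00
Success fee: 11% of $696,978 = $76,667.58
Total: $35,175.00 + $76,667.58 = $111,842.58

$111,842.58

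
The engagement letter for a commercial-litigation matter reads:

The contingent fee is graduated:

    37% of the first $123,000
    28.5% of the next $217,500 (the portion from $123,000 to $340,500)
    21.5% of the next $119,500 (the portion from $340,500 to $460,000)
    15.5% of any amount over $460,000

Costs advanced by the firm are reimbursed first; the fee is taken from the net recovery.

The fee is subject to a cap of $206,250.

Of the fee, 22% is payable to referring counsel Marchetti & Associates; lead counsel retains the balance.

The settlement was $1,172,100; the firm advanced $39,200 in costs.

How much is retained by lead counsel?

$160,875.00

Fee base (net of costs): $1,172,100 − $39,200 = $1,132,900
First $123,000 at 37% = $45,510.00
Next $217,500 at 28.5% = $61,987.50
Next $119,500 at 21.5% = $25,692.50
Remaining $672,900 at 15.5% = $104,299.50
Fee: $45,510.00 + $61,987.50 + $25,692.50 + $104,299.50 = $237,489.50
$237,489.50 exceeds the $206,250 cap, so the fee is capped at $206,250.00.
Referral share: 22% of $206,250.00 = $45,375.00; lead counsel retains $206,250.00 − $45,375.00 = $160,875.00.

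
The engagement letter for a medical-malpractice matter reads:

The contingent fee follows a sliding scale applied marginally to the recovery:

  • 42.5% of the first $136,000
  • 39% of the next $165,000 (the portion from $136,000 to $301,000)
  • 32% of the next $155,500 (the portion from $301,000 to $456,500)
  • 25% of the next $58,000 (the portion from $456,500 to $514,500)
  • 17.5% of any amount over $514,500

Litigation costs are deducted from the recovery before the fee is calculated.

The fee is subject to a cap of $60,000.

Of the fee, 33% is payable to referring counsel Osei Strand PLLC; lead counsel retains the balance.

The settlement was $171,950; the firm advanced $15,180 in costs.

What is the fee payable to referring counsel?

Fee base (net of costs): $171,950 − $15,180 = $156,770
First $136,000 at 42.5% = $57,800.00
Remaining $20,770 at 39% = $8,100.30
Fee: $57,800.00 + $8,100.30 = $65,900.30
$65,900.30 exceeds the $60,000 cap, so the fee is capped at $60,000.00.
Referral share: 33% of $60,000.00 = $19,800.00; lead counsel retains $60,000.00 − $19,800.00 = $40,200.00.

$19,800.00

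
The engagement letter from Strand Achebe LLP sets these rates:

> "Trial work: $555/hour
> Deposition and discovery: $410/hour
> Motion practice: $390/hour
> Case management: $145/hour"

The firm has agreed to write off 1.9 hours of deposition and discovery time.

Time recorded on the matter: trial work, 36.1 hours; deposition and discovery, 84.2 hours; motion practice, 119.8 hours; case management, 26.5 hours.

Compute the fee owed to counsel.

Trial work: 36.1 × $555 = $20,035.50
Deposition and discovery: 84.2 × $410 = $34,522.00
Motion practice: 119.8 × $390 = $46,722.00
Case management: 26.5 × $145 = $3,842.50
Subtotal: $105,122.00
Write-off: 1.9 × $410 = $779.00
Total: $105,122.00 − $779.00 = $104,343.00

$104,343.00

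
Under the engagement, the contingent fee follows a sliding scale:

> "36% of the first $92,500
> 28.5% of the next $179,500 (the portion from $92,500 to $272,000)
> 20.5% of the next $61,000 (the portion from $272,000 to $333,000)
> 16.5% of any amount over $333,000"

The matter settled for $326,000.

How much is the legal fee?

$95,527.50

First $92,500 at 36% = $33,300.00
Next $179,500 at 28.5% = $51,157.50
Remaining $54,000 at 20.5% = $11,070.00
Fee: $33,300.00 + $51,157.50 + $11,070.00 = $95,527.50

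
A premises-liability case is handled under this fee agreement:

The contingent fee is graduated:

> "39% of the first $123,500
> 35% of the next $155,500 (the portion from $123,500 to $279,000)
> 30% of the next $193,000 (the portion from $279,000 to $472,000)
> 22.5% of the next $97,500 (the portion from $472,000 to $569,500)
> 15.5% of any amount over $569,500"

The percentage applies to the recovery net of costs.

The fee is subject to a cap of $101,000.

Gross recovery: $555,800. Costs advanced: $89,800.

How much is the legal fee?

Fee base (net of costs): $555,800 − $89,800 = $466,000
First $123,500 at 39% = $48,165.00
Next $155,500 at 35% = $54,425.00
Remaining $187,000 at 30% = $56,100.00
Fee: $48,165.00 + $54,425.00 + $56,100.00 = $158,690.00
$158,690.00 exceeds the $101,000 cap, so the fee is capped at $101,000.00.

$101,000.00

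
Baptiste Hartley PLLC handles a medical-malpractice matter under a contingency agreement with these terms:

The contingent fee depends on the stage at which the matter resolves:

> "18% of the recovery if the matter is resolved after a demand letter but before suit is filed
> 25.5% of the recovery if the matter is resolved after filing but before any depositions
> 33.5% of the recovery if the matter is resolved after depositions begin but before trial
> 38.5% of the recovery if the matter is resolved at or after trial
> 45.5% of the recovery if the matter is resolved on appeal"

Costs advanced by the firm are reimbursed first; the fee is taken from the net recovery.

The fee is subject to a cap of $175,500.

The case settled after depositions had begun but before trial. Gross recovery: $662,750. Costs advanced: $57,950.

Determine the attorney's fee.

$175,500.00

Fee base (net of costs): $662,750 − $57,950 = $604,800
The matter settled after depositions had begun but before trial, so the 33.5% rate applies.
$604,800 × 33.5% = $202,608.00
$202,608.00 exceeds the $175,500 cap, so the fee is capped at $175,500.00.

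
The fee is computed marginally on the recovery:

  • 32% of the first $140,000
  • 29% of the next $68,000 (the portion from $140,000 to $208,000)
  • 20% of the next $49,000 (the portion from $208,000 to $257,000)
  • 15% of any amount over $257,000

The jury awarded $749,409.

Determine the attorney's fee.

$148,181.35

First $140,000 at 32% = $44,800.00
Next $68,000 at 29% = $19,720.00
Next $49,000 at 20% = $9,800.00
Remaining $492,409 at 15% = $73,861.35
Fee: $44,800.00 + $19,720.00 + $9,800.00 + $73,861.35 = $148,181.35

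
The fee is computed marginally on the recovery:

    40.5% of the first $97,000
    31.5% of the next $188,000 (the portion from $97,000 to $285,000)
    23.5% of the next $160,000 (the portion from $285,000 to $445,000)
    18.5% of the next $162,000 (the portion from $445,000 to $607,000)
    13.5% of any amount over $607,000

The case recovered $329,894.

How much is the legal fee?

$109,055.09

First $97,000 at 40.5% = $39,285.00
Next $188,000 at 31.5% = $59,220.00
Remaining $44,894 at 23.5% = $10,550.09
Fee: $39,285.00 + $59,220.00 + $10,550.09 = $109,055.09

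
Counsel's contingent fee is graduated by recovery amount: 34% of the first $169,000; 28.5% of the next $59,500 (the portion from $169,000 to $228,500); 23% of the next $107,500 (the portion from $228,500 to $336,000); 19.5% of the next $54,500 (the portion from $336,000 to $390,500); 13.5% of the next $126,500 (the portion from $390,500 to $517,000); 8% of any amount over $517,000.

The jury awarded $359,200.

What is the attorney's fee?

$103,666.50

First $169,000 at 34% = $57,460.00
Next $59,500 at 28.5% = $16,957.50
Next $107,500 at 23% = $24,725.00
Remaining $23,200 at 19.5% = $4,524.00
Fee: $57,460.00 + $16,957.50 + $24,725.00 + $4,524.00 = $103,666.50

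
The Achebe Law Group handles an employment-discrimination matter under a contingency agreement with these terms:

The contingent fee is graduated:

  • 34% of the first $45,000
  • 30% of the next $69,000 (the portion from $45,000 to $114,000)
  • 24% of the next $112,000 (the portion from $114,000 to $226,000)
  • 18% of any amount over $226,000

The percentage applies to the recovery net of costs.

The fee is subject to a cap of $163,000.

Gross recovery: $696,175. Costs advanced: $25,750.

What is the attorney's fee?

Fee base (net of costs): $696,175 − $25,750 = $670,425
First $45,000 at 34% = $15,300.00
Next $69,000 at 30% = $20,700.00
Next $112,000 at 24% = $26,880.00
Remaining $444,425 at 18% = $79,996.50
Fee: $15,300.00 + $20,700.00 + $26,880.00 + $79,996.50 = $142,876.50
$142,876.50 is under the $163,000 cap.

$142,876.50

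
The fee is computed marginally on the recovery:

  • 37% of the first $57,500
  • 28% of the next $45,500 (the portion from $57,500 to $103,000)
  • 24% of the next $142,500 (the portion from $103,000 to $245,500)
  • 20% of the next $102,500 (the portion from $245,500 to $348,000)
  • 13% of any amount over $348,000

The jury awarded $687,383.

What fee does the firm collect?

First $57,500 at 37% = $21,275.00
Next $45,500 at 28% = $12,740.00
Next $142,500 at 24% = $34,200.00
Next $102,500 at 20% = $20,500.00
Remaining $339,383 at 13% = $44,119.79
Fee: $21,275.00 + $12,740.00 + $34,200.00 + $20,500.00 + $44,119.79 = $132,834.79

$132,834.79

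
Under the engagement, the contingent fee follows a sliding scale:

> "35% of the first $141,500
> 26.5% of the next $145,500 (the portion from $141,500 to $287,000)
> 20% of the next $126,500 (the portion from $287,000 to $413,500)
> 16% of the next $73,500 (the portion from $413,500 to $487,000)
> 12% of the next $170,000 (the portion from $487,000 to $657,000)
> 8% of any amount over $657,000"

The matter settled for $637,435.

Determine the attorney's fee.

First $141,500 at 35% = $49,525.00
Next $145,500 at 26.5% = $38,557.50
Next $126,500 at 20% = $25,300.00
Next $73,500 at 16% = $11,760.00
Remaining $150,435 at 12% = $18,052.20
Fee: $49,525.00 + $38,557.50 + $25,300.00 + $11,760.00 + $18,052.20 = $143,194.70

$143,194.70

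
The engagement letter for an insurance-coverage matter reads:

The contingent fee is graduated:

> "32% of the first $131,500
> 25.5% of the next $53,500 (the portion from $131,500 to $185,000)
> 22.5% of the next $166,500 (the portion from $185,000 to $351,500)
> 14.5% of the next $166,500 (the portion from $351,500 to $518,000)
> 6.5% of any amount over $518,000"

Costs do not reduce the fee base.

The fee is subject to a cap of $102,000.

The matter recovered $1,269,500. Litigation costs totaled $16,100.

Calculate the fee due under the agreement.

Fee base is the gross recovery, $1,269,500; costs are reimbursed separately.
First $131,500 at 32% = $42,080.00
Next $53,500 at 25.5% = $13,642.50
Next $166,500 at 22.5% = $37,462.50
Next $166,500 at 14.5% = $24,142.50
Remaining $751,500 at 6.5% = $48,847.50
Fee: $42,080.00 + $13,642.50 + $37,462.50 + $24,142.50 + $48,847.50 = $166,175.00
$166,175.00 exceeds the $102,000 cap, so the fee is capped at $102,000.00.

$102,000.00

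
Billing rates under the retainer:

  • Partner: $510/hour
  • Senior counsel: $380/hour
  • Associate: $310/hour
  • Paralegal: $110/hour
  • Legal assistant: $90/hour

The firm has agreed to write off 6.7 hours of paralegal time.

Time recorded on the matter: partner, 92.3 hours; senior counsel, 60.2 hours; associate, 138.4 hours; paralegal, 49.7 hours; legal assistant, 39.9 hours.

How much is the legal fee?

Partner: 92.3 × $510 = $47,073.00
Senior counsel: 60.2 × $380 = $22,876.00
Associate: 138.4 × $310 = $42,904.00
Paralegal: 49.7 × $110 = $5,467.00
Legal assistant: 39.9 × $90 = $3,591.00
Subtotal: $121,911.00
Write-off: 6.7 × $110 = $737.00
Total: $121,911.00 − $737.00 = $121,174.00

$121,174.00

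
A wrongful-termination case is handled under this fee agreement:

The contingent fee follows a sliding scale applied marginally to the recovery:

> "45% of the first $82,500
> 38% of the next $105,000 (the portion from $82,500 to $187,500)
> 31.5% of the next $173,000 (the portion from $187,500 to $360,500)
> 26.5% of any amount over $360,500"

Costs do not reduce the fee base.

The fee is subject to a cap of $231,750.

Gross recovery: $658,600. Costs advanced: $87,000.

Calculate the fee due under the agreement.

Fee base is the gross recovery, $658,600; costs are reimbursed separately.
First $82,500 at 45% = $37,125.00
Next $105,000 at 38% = $39,900.00
Next $173,000 at 31.5% = $54,495.00
Remaining $298,100 at 26.5% = $78,996.50
Fee: $37,125.00 + $39,900.00 + $54,495.00 + $78,996.50 = $210,516.50
$210,516.50 is under the $231,750 cap.

$210,516.50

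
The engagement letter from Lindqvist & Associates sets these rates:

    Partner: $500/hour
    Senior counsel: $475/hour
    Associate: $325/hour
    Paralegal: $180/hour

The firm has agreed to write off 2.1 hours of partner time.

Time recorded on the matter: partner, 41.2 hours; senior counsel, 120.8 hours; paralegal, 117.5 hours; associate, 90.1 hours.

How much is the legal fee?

$127,362.50

Partner: 41.2 × $500 = $20,600.00
Senior counsel: 120.8 × $475 = $57,380.00
Associate: 90.1 × $325 = $29,282.50
Paralegal: 117.5 × $180 = $21,150.00
Subtotal: $128,412.50
Write-off: 2.1 × $500 = $1,050.00
Total: $128,412.50 − $1,050.00 = $127,362.50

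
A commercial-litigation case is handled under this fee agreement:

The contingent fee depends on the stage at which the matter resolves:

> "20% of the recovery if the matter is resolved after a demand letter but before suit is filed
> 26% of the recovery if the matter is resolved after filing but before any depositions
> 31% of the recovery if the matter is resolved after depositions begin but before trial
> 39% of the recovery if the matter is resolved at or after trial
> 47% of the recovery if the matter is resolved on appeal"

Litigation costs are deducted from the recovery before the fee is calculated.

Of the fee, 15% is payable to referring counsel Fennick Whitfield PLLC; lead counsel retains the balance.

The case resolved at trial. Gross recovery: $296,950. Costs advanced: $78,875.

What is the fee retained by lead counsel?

Fee base (net of costs): $296,950 − $78,875 = $218,075
The matter resolved at trial, so the 39% rate applies.
$218,075 × 39% = $85,049.25
Referral share: 15% of $85,049.25 = $12,757.39; lead counsel retains $85,049.25 − $12,757.39 = $72,291.86.

$72,291.86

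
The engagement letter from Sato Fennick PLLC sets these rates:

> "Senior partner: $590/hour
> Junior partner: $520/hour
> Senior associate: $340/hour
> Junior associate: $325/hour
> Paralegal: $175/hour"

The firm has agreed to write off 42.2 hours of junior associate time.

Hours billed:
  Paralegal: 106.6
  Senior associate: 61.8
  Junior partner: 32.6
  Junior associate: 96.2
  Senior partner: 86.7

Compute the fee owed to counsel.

Senior partner: 86.7 × $590 = $51,153.00
Junior partner: 32.6 × $520 = $16,952.00
Senior associate: 61.8 × $340 = $21,012.00
Junior associate: 96.2 × $325 = $31,265.00
Paralegal: 106.6 × $175 = $18,655.00
Subtotal: $139,037.00
Write-off: 42.2 × $325 = $13,715.00
Total: $139,037.00 − $13,715.00 = $125,322.00

$125,322.00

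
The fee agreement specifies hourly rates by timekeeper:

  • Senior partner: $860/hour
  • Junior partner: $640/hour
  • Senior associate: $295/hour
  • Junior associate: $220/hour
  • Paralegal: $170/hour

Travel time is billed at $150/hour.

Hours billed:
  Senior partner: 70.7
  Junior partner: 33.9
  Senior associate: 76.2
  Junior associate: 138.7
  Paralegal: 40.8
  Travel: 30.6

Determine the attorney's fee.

$147,017.00

Senior partner: 70.7 × $860 = $60,802.00
Junior partner: 33.9 × $640 = $21,696.00
Senior associate: 76.2 × $295 = $22,479.00
Junior associate: 138.7 × $220 = $30,514.00
Paralegal: 40.8 × $170 = $6,936.00
Subtotal: $60,802.00 + $21,696.00 + $22,479.00 + $30,514.00 + $6,936.00 = $142,427.00
Travel: 30.6 × $150 = $4,590.00
Total: $142,427.00 + $4,590.00 = $147,017.00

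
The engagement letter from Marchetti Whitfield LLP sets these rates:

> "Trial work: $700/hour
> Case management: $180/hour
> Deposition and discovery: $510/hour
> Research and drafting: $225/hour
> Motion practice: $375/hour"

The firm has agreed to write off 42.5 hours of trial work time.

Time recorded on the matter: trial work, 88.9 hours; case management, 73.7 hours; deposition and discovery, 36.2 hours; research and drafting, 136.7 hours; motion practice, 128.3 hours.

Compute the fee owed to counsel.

Trial work: 88.9 × $700 = $62,230.00
Case management: 73.7 × $180 = $13,266.00
Deposition and discovery: 36.2 × $510 = $18,462.00
Research and drafting: 136.7 × $225 = $30,757.50
Motion practice: 128.3 × $375 = $48,112.50
Subtotal: $172,828.00
Write-off: 42.5 × $700 = $29,750.00
Total: $172,828.00 − $29,750.00 = $143,078.00

$143,078.00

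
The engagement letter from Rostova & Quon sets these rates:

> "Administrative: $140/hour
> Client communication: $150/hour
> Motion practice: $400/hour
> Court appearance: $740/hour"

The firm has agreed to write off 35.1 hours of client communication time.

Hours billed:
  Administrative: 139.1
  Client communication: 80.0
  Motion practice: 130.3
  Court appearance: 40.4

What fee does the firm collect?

$108,225.00

Administrative: 139.1 × $140 = $19,474.00
Client communication: 80.0 × $150 = $12,000.00
Motion practice: 130.3 × $400 = $52,120.00
Court appearance: 40.4 × $740 = $29,896.00
Subtotal: $113,490.00
Write-off: 35.1 × $150 = $5,265.00
Total: $113,490.00 − $5,265.00 = $108,225.00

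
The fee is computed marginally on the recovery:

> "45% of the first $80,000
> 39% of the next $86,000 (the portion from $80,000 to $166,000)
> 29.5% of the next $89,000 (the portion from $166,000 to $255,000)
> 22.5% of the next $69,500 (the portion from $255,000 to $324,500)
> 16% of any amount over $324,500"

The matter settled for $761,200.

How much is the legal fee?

First $80,000 at 45% = $36,000.00
Next $86,000 at 39% = $33,540.00
Next $89,000 at 29.5% = $26,255.00
Next $69,500 at 22.5% = $15,637.50
Remaining $436,700 at 16% = $69,872.00
Fee: $36,000.00 + $33,540.00 + $26,255.00 + $15,637.50 + $69,872.00 = $181,304.50

$181,304.50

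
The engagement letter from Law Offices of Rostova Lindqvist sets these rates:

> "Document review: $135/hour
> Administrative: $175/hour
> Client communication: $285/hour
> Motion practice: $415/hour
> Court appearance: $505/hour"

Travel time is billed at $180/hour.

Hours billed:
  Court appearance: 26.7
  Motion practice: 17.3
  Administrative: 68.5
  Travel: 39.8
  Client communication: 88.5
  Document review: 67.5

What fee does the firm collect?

Document review: 67.5 × $135 = $9,112.50
Administrative: 68.5 × $175 = $11,987.50
Client communication: 88.5 × $285 = $25,222.50
Motion practice: 17.3 × $415 = $7,179.50
Court appearance: 26.7 × $505 = $13,483.50
Subtotal: $9,112.50 + $11,987.50 + $25,222.50 + $7,179.50 + $13,483.50 = $66,985.50
Travel: 39.8 × $180 = $7,164.00
Total: $66,985.50 + $7,164.00 = $74,149.50

$74,149.50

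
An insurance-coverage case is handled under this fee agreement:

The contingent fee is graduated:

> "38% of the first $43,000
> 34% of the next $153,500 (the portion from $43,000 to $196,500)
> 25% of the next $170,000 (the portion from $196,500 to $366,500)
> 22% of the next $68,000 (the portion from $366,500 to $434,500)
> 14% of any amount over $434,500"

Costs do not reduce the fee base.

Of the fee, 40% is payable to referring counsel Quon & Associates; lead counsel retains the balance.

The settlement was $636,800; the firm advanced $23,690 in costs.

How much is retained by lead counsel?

Fee base is the gross recovery, $636,800; costs are reimbursed separately.
First $43,000 at 38% = $16,340.00
Next $153,500 at 34% = $52,190.00
Next $170,000 at 25% = $42,500.00
Next $68,000 at 22% = $14,960.00
Remaining $202,300 at 14% = $28,322.00
Fee: $16,340.00 + $52,190.00 + $42,500.00 + $14,960.00 + $28,322.00 = $154,312.00
Referral share: 40% of $154,312.00 = $61,724.80; lead counsel retains $154,312.00 − $61,724.80 = $92,587.20.

$92,587.20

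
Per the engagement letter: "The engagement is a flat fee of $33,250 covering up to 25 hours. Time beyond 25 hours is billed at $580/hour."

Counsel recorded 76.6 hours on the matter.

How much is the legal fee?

$63,178.00

Flat fee: $33,250.00
Excess hours: 76.6 − 25 = 51.6
Overrun: 51.6 × $580 = $29,928.00
Total: $33,250.00 + $29,928.00 = $63,178.00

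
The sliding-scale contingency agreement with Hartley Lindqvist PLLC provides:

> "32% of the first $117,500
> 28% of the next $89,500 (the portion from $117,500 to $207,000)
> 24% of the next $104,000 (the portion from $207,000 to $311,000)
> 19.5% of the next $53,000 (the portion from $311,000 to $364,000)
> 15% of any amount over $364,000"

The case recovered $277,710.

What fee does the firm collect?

$79,630.40

First $117,500 at 32% = $37,600.00
Next $89,500 at 28% = $25,060.00
Remaining $70,710 at 24% = $16,970.40
Fee: $37,600.00 + $25,060.00 + $16,970.40 = $79,630.40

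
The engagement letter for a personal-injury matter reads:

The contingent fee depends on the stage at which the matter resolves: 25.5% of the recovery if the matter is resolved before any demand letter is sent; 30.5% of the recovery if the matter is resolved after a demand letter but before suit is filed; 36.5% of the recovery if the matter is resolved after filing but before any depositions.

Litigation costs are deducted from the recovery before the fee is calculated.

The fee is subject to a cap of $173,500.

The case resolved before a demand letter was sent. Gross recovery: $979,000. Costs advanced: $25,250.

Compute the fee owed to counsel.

Fee base (net of costs): $979,000 − $25,250 = $953,750
The matter resolved before a demand letter was sent, so the 25.5% rate applies.
$953,750 × 25.5% = $243,206.25
$243,206.25 exceeds the $173,500 cap, so the fee is capped at $173,500.00.

$173,500.00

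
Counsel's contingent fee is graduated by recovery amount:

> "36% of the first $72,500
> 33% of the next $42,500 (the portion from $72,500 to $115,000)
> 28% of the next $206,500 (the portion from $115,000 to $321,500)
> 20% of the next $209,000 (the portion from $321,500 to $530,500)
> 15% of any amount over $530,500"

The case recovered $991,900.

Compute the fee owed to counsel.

First $72,500 at 36% = $26,100.00
Next $42,500 at 33% = $14,025.00
Next $206,500 at 28% = $57,820.00
Next $209,000 at 20% = $41,800.00
Remaining $461,400 at 15% = $69,210.00
Fee: $26,100.00 + $14,025.00 + $57,820.00 + $41,800.00 + $69,210.00 = $208,955.00

$208,955.00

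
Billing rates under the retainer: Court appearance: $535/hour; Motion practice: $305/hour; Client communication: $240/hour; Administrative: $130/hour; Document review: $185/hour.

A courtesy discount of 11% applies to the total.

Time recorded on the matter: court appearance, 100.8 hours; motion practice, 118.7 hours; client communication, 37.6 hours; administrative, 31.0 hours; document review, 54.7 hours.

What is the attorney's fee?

Court appearance: 100.8 × $535 = $53,928.00
Motion practice: 118.7 × $305 = $36,203.50
Client communication: 37.6 × $240 = $9,024.00
Administrative: 31.0 × $130 = $4,030.00
Document review: 54.7 × $185 = $10,119.50
Subtotal: $113,305.00
Less 11% discount: −$12,463.55
Total: $113,305.00 − $12,463.55 = $100,841.45

$100,841.45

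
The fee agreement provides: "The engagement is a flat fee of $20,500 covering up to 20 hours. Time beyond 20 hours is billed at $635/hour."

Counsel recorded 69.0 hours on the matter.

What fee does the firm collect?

$51,615.00

Flat fee: $20,500.00
Excess hours: 69.0 − 20 = 49.0
Overrun: 49.0 × $635 = $31,115.00
Total: $20,500.00 + $31,115.00 = $51,615.00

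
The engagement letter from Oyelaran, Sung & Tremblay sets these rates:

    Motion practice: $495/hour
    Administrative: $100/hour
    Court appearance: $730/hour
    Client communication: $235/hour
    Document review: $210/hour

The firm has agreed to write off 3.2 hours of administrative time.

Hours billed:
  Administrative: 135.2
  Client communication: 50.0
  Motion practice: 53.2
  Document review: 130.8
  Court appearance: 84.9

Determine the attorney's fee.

$140,729.00

Motion practice: 53.2 × $495 = $26,334.00
Administrative: 135.2 × $100 = $13,520.00
Court appearance: 84.9 × $730 = $61,977.00
Client communication: 50.0 × $235 = $11,750.00
Document review: 130.8 × $210 = $27,468.00
Subtotal: $141,049.00
Write-off: 3.2 × $100 = $320.00
Total: $141,049.00 − $320.00 = $140,729.00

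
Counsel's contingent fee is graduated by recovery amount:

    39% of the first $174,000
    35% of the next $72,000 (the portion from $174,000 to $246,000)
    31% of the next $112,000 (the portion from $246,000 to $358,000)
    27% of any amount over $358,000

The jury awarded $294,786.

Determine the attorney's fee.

First $174,000 at 39% = $67,860.00
Next $72,000 at 35% = $25,200.00
Remaining $48,786 at 31% = $15,123.66
Fee: $67,860.00 + $25,200.00 + $15,123.66 = $108,183.66

$108,183.66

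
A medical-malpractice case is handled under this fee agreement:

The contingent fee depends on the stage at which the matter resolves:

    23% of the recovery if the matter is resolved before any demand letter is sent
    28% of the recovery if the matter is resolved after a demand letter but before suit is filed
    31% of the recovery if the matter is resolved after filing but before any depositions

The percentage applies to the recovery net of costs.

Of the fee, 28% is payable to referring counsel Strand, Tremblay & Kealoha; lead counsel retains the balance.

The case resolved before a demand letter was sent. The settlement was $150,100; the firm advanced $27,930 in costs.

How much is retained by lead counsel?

$20,231.35

Fee base (net of costs): $150,100 − $27,930 = $122,170
The matter resolved before a demand letter was sent, so the 23% rate applies.
$122,170 × 23% = $28,099.10
Referral share: 28% of $28,099.10 = $7,867.75; lead counsel retains $28,099.10 − $7,867.75 = $20,231.35.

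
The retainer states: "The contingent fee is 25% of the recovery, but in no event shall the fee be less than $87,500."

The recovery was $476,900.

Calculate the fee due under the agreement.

25% of $476,900 = $119,225.00
That exceeds the $87,500 minimum.

$119,225.00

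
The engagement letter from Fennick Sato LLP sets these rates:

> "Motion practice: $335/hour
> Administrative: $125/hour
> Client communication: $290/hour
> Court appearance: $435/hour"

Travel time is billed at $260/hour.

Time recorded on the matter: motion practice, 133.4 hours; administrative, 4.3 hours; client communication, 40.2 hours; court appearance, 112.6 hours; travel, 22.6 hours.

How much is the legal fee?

Motion practice: 133.4 × $335 = $44,689.00
Administrative: 4.3 × $125 = $537.50
Client communication: 40.2 × $290 = $11,658.00
Court appearance: 112.6 × $435 = $48,981.00
Subtotal: $44,689.00 + $537.50 + $11,658.00 + $48,981.00 = $105,865.50
Travel: 22.6 × $260 = $5,876.00
Total: $105,865.50 + $5,876.00 = $111,741.50

$111,741.50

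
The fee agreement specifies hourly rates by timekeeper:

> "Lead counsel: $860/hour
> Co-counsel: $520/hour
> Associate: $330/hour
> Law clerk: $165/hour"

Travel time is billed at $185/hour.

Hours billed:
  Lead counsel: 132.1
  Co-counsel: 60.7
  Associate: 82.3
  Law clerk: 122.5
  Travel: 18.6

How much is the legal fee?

Lead counsel: 132.1 × $860 = $113,606.00
Co-counsel: 60.7 × $520 = $31,564.00
Associate: 82.3 × $330 = $27,159.00
Law clerk: 122.5 × $165 = $20,212.50
Subtotal: $113,606.00 + $31,564.00 + $27,159.00 + $20,212.50 = $192,541.50
Travel: 18.6 × $185 = $3,441.00
Total: $192,541.50 + $3,441.00 = $195,982.50

$195,982.50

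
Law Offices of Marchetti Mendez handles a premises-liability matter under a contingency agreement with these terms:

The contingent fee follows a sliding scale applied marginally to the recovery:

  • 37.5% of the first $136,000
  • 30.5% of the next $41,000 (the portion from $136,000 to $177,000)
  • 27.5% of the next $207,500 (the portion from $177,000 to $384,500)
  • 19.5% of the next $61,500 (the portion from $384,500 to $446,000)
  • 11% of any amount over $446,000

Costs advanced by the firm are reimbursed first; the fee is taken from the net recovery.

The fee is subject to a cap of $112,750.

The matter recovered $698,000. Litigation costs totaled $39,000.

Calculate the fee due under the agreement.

Fee base (net of costs): $698,000 − $39,000 = $659,000
First $136,000 at 37.5% = $51,000.00
Next $41,000 at 30.5% = $12,505.00
Next $207,500 at 27.5% = $57,062.50
Next $61,500 at 19.5% = $11,992.50
Remaining $213,000 at 11% = $23,430.00
Fee: $51,000.00 + $12,505.00 + $57,062.50 + $11,992.50 + $23,430.00 = $155,990.00
$155,990.00 exceeds the $112,750 cap, so the fee is capped at $112,750.00.

$112,750.00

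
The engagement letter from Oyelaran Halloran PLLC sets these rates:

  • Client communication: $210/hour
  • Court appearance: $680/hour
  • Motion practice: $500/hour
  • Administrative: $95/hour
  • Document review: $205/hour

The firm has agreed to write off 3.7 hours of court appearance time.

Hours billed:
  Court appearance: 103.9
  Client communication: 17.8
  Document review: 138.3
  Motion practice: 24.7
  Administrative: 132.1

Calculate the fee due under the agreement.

Client communication: 17.8 × $210 = $3,738.00
Court appearance: 103.9 × $680 = $70,652.00
Motion practice: 24.7 × $500 = $12,350.00
Administrative: 132.1 × $95 = $12,549.50
Document review: 138.3 × $205 = $28,351.50
Subtotal: $127,641.00
Write-off: 3.7 × $680 = $2,516.00
Total: $127,641.00 − $2,516.00 = $125,125.00

$125,125.00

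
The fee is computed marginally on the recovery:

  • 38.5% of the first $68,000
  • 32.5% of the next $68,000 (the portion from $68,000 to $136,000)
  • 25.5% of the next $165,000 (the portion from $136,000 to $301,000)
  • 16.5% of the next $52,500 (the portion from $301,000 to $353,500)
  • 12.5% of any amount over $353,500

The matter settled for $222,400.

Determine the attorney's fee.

$70,312.00

First $68,000 at 38.5% = $26,180.00
Next $68,000 at 32.5% = $22,100.00
Remaining $86,400 at 25.5% = $22,032.00
Fee: $26,180.00 + $22,100.00 + $22,032.00 = $70,312.00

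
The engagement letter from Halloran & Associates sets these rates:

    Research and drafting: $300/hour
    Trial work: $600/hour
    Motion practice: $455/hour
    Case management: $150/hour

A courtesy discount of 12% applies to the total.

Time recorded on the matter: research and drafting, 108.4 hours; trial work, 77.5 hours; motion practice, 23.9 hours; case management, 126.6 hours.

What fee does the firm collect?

$95,818.36

Research and drafting: 108.4 × $300 = $32,520.00
Trial work: 77.5 × $600 = $46,500.00
Motion practice: 23.9 × $455 = $10,874.50
Case management: 126.6 × $150 = $18,990.00
Subtotal: $108,884.50
Less 12% discount: −$13,066.14
Total: $108,884.50 − $13,066.14 = $95,818.36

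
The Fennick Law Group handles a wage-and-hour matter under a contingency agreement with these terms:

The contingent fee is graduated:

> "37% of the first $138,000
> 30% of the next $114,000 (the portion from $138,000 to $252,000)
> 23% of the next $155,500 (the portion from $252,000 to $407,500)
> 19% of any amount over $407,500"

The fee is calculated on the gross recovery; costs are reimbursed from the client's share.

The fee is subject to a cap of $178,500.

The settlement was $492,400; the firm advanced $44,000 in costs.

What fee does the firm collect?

$137,156.00

Fee base is the gross recovery, $492,400; costs are reimbursed separately.
First $138,000 at 37% = $51,060.00
Next $114,000 at 30% = $34,200.00
Next $155,500 at 23% = $35,765.00
Remaining $84,900 at 19% = $16,131.00
Fee: $51,060.00 + $34,200.00 + $35,765.00 + $16,131.00 = $137,156.00
$137,156.00 is under the $178,500 cap.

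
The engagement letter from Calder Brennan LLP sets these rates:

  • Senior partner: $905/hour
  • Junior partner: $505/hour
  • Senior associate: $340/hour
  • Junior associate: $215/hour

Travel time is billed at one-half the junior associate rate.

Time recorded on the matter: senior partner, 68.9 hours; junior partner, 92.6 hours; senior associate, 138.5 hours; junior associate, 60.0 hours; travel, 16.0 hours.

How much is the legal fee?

Senior partner: 68.9 × $905 = $62,354.50
Junior partner: 92.6 × $505 = $46,763.00
Senior associate: 138.5 × $340 = $47,090.00
Junior associate: 60.0 × $215 = $12,900.00
Subtotal: $62,354.50 + $46,763.00 + $47,090.00 + $12,900.00 = $169,107.50
Travel: 16.0 × ($215 ÷ 2) = 16.0 × $107.50 = $1,720.00
Total: $169,107.50 + $1,720.00 = $170,827.50

$170,827.50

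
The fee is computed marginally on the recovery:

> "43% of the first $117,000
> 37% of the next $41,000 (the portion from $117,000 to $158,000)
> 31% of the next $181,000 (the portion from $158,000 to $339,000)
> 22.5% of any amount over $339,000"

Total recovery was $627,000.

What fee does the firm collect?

First $117,000 at 43% = $50,310.00
Next $41,000 at 37% = $15,170.00
Next $181,000 at 31% = $56,110.00
Remaining $288,000 at 22.5% = $64,800.00
Fee: $50,310.00 + $15,170.00 + $56,110.00 + $64,800.00 = $186,390.00

$186,390.00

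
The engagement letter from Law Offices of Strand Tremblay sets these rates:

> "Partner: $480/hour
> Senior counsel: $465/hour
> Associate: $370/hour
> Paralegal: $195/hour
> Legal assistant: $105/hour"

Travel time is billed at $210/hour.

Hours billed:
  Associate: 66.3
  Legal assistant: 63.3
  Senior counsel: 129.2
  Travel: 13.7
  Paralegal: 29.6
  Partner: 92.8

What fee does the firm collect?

Partner: 92.8 × $480 = $44,544.00
Senior counsel: 129.2 × $465 = $60,078.00
Associate: 66.3 × $370 = $24,531.00
Paralegal: 29.6 × $195 = $5,772.00
Legal assistant: 63.3 × $105 = $6,646.50
Subtotal: $44,544.00 + $60,078.00 + $24,531.00 + $5,772.00 + $6,646.50 = $141,571.50
Travel: 13.7 × $210 = $2,877.00
Total: $141,571.50 + $2,877.00 = $144,448.50

$144,448.50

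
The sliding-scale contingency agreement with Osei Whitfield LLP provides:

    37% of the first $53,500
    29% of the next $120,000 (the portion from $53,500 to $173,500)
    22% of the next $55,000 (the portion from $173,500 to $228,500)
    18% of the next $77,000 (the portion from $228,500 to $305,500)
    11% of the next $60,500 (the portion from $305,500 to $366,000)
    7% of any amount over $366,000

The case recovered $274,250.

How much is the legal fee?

$74,930.00

First $53,500 at 37% = $19,795.00
Next $120,000 at 29% = $34,800.00
Next $55,000 at 22% = $12,100.00
Remaining $45,750 at 18% = $8,235.00
Fee: $19,795.00 + $34,800.00 + $12,100.00 + $8,235.00 = $74,930.00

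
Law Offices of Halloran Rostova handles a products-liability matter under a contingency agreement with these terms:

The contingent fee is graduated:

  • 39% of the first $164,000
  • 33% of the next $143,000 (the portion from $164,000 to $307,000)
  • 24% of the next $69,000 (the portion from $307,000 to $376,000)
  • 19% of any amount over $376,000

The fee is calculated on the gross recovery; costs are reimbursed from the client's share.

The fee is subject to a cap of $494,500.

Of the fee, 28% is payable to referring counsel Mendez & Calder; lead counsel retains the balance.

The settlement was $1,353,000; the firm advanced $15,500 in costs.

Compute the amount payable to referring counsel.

$87,735.20

Fee base is the gross recovery, $1,353,000; costs are reimbursed separately.
First $164,000 at 39% = $63,960.00
Next $143,000 at 33% = $47,190.00
Next $69,000 at 24% = $16,560.00
Remaining $977,000 at 19% = $185,630.00
Fee: $63,960.00 + $47,190.00 + $16,560.00 + $185,630.00 = $313,340.00
$313,340.00 is under the $494,500 cap.
Referral share: 28% of $313,340.00 = $87,735.20; lead counsel retains $313,340.00 − $87,735.20 = $225,604.80.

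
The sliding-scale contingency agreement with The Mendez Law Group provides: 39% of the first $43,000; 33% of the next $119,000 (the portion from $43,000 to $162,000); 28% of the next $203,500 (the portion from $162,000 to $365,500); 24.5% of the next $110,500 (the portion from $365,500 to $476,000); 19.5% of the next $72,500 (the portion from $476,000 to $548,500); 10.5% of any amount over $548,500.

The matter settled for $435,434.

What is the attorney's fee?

$130,153.83

First $43,000 at 39% = $16,770.00
Next $119,000 at 33% = $39,270.00
Next $203,500 at 28% = $56,980.00
Remaining $69,934 at 24.5% = $17,133.83
Fee: $16,770.00 + $39,270.00 + $56,980.00 + $17,133.83 = $130,153.83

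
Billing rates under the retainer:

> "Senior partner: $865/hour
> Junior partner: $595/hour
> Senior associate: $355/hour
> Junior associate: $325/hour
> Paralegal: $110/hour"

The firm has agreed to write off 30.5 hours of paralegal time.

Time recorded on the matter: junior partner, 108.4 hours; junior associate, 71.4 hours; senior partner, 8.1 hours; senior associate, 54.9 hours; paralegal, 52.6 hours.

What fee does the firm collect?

$116,630.00

Senior partner: 8.1 × $865 = $7,006.50
Junior partner: 108.4 × $595 = $64,498.00
Senior associate: 54.9 × $355 = $19,489.50
Junior associate: 71.4 × $325 = $23,205.00
Paralegal: 52.6 × $110 = $5,786.00
Subtotal: $119,985.00
Write-off: 30.5 × $110 = $3,355.00
Total: $119,985.00 − $3,355.00 = $116,630.00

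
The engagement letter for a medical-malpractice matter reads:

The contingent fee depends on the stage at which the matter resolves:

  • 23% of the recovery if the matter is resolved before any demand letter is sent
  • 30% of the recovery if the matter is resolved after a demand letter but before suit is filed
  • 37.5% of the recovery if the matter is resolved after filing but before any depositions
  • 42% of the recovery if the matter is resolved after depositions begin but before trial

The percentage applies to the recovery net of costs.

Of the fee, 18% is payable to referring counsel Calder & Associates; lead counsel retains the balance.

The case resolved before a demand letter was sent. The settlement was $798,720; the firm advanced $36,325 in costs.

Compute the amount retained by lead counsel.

Fee base (net of costs): $798,720 − $36,325 = $762,395
The matter resolved before a demand letter was sent, so the 23% rate applies.
$762,395 × 23% = $175,350.85
Referral share: 18% of $175,350.85 = $31,563.15; lead counsel retains $175,350.85 − $31,563.15 = $143,787.70.

$143,787.70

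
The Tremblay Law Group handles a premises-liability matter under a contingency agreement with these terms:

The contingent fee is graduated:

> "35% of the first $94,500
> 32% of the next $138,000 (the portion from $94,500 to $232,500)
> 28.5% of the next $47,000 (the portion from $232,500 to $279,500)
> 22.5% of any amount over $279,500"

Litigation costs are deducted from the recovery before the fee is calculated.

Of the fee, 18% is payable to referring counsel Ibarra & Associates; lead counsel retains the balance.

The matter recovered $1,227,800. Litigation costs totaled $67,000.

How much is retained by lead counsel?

$236,916.45

Fee base (net of costs): $1,227,800 − $67,000 = $1,160,800
First $94,500 at 35% = $33,075.00
Next $138,000 at 32% = $44,160.00
Next $47,000 at 28.5% = $13,395.00
Remaining $881,300 at 22.5% = $198,292.50
Fee: $33,075.00 + $44,160.00 + $13,395.00 + $198,292.50 = $288,922.50
Referral share: 18% of $288,922.50 = $52,006.05; lead counsel retains $288,922.50 − $52,006.05 = $236,916.45.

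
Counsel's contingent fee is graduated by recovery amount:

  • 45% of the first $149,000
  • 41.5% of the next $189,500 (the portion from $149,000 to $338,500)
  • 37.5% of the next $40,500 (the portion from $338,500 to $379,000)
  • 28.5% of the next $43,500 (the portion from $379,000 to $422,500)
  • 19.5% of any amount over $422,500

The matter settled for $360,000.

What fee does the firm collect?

$153,755.00

First $149,000 at 45% = $67,050.00
Next $189,500 at 41.5% = $78,642.50
Remaining $21,500 at 37.5% = $8,062.50
Fee: $67,050.00 + $78,642.50 + $8,062.50 = $153,755.00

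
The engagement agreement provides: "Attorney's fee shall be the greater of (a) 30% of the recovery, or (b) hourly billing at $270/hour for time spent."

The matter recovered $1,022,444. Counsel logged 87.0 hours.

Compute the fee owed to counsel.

$306,733.20

(a) 30% of $1,022,444 = $306,733.20
(b) 87.0 × $270 = $23,490.00
The greater is (a): $306,733.20.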